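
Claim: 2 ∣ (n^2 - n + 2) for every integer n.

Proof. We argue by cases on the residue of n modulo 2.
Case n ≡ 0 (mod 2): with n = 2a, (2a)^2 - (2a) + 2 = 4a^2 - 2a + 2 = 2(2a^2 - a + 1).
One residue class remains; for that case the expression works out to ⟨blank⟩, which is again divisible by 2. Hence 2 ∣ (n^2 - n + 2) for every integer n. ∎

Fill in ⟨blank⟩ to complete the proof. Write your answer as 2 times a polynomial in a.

Only n ≡ 1 (mod 2) is unaccounted for. Put n = 2a+1:
(2a+1)^2 - (2a+1) + 2 expands to 4a^2 + 2a + 2,
and factoring out 2 leaves 2(2a^2 + a + 1).

2(2a^2 + a + 1)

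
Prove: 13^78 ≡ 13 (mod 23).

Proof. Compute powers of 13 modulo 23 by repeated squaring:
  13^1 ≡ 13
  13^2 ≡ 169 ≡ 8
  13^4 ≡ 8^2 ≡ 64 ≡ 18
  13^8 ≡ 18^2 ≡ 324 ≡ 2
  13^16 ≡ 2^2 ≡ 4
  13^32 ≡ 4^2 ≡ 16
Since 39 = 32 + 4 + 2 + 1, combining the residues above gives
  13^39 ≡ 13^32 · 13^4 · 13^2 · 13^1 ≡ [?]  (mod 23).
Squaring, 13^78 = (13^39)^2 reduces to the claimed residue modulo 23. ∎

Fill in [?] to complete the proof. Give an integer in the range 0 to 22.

6

13^32 · 13^4 · 13^2 · 13^1 ≡ 16 · 18 · 8 · 13 = 29952.
29952 mod 23 = 6, so 13^39 ≡ 6 (mod 23).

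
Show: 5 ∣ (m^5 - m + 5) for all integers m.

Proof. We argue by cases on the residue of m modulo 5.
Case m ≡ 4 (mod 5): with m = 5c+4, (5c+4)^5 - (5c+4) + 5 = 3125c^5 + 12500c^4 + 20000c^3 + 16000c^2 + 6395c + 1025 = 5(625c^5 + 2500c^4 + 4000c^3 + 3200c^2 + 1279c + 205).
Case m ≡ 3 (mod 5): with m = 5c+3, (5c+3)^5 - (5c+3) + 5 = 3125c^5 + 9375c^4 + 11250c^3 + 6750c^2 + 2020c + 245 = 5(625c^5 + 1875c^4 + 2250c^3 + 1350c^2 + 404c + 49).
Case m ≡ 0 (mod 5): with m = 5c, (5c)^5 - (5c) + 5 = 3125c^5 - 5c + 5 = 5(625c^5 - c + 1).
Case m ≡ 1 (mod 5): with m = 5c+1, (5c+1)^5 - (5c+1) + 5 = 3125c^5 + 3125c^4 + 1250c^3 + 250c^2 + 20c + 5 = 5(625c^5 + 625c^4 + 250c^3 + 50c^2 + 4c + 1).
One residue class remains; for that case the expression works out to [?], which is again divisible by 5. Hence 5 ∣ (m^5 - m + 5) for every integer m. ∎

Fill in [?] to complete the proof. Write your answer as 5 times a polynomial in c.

Only m ≡ 2 (mod 5) is unaccounted for. Put m = 5c+2:
(5c+2)^5 - (5c+2) + 5 expands to 3125c^5 + 6250c^4 + 5000c^3 + 2000c^2 + 395c + 35,
and factoring out 5 leaves 5(625c^5 + 1250c^4 + 1000c^3 + 400c^2 + 79c + 7).

5(625c^5 + 1250c^4 + 1000c^3 + 400c^2 + 79c + 7)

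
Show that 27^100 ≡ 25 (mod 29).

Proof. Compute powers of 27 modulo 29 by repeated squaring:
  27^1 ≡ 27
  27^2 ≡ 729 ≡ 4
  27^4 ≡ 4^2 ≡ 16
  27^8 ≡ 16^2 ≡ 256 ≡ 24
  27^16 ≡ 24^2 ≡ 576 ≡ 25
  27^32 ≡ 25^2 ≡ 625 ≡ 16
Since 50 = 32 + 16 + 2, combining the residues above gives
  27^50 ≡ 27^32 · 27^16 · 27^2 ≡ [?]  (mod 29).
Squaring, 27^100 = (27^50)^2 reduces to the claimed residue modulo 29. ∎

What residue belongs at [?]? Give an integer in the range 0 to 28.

5

Multiply the listed residues: 16 · 25 · 4 = 400 → 1600.
Reducing modulo 29: 1600 = 55·29 + 5, so 27^50 ≡ 5.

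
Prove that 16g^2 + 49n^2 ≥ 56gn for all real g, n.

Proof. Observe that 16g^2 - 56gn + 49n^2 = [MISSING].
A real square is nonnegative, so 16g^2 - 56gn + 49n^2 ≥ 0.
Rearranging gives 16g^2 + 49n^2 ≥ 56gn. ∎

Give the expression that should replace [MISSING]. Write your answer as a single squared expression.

16g^2 - 56gn + 49n^2 is a perfect-square trinomial: the outer terms are (4g)^2 and (7n)^2, and the cross term is -2·4g·7n.
So 16g^2 - 56gn + 49n^2 = (4g - 7n)^2 ≥ 0.

(4g - 7n)^2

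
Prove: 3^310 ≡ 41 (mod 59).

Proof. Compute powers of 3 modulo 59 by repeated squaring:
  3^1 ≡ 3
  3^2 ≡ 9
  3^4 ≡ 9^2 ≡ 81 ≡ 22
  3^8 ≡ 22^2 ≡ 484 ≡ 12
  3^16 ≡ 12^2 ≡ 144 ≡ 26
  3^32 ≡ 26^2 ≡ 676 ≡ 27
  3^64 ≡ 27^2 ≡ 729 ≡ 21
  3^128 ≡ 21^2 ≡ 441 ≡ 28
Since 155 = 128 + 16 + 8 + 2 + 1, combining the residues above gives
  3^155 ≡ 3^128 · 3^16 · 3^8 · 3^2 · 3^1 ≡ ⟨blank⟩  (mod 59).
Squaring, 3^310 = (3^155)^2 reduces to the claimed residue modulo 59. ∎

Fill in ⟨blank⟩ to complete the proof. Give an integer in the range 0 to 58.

49

Multiply the listed residues: 28 · 26 · 12 · 9 · 3 = 728 → 8736 → 78624 → 235872.
Reducing modulo 59: 235872 = 3997·59 + 49, so 3^155 ≡ 49.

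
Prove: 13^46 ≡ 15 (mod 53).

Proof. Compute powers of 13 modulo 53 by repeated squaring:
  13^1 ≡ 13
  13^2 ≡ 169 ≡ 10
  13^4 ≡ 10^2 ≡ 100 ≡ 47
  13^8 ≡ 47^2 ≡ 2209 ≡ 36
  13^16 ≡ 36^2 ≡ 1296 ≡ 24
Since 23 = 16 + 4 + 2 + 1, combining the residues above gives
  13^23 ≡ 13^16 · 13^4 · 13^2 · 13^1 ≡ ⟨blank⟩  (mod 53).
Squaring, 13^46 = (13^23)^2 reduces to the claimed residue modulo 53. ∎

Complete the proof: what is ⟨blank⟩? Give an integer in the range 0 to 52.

13^16 · 13^4 · 13^2 · 13^1 ≡ 24 · 47 · 10 · 13 = 146640.
146640 mod 53 = 42, so 13^23 ≡ 42 (mod 53).

42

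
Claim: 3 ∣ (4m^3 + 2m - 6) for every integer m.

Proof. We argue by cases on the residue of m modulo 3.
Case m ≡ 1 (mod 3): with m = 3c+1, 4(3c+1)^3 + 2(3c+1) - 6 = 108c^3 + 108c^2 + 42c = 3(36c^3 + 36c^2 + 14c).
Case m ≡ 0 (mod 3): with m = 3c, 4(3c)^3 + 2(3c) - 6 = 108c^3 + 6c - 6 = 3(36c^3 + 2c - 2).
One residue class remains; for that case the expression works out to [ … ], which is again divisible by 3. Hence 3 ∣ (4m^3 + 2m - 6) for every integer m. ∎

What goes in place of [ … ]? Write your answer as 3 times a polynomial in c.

Only m ≡ 2 (mod 3) is unaccounted for. Put m = 3c+2:
4(3c+2)^3 + 2(3c+2) - 6 expands to 108c^3 + 216c^2 + 150c + 30,
and factoring out 3 leaves 3(36c^3 + 72c^2 + 50c + 10).

3(36c^3 + 72c^2 + 50c + 10)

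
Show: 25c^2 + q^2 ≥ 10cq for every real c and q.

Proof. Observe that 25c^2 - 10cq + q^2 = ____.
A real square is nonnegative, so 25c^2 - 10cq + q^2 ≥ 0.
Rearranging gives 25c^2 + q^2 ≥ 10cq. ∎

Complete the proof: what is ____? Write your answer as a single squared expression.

(5c - q)^2

The leading and trailing coefficients are 5^2 and 1^2, and 10 = 2·5·1, so the trinomial is (5c - q)^2.
Hence 25c^2 - 10cq + q^2 ≥ 0.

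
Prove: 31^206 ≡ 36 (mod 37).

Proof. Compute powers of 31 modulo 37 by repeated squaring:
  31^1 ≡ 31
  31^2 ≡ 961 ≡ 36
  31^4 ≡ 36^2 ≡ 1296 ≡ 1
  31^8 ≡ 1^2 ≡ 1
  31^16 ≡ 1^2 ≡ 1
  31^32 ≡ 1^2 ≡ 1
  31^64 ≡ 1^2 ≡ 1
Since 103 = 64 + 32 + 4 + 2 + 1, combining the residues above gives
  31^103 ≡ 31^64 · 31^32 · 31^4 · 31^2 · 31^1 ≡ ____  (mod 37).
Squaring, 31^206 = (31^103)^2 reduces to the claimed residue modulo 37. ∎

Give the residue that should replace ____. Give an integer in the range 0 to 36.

6

Multiply the listed residues: 1 · 1 · 1 · 36 · 31 = 1 → 1 → 36 → 1116.
Reducing modulo 37: 1116 = 30·37 + 6, so 31^103 ≡ 6.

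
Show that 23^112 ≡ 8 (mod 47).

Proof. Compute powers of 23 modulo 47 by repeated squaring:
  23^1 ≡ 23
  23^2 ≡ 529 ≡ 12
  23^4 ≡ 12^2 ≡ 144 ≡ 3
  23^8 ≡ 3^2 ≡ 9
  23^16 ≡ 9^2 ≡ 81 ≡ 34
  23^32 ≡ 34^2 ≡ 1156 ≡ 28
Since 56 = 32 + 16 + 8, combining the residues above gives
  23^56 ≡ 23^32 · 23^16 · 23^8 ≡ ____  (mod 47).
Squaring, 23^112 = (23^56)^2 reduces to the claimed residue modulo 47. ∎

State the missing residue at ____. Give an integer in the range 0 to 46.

Multiply the listed residues: 28 · 34 · 9 = 952 → 8568.
Reducing modulo 47: 8568 = 182·47 + 14, so 23^56 ≡ 14.

14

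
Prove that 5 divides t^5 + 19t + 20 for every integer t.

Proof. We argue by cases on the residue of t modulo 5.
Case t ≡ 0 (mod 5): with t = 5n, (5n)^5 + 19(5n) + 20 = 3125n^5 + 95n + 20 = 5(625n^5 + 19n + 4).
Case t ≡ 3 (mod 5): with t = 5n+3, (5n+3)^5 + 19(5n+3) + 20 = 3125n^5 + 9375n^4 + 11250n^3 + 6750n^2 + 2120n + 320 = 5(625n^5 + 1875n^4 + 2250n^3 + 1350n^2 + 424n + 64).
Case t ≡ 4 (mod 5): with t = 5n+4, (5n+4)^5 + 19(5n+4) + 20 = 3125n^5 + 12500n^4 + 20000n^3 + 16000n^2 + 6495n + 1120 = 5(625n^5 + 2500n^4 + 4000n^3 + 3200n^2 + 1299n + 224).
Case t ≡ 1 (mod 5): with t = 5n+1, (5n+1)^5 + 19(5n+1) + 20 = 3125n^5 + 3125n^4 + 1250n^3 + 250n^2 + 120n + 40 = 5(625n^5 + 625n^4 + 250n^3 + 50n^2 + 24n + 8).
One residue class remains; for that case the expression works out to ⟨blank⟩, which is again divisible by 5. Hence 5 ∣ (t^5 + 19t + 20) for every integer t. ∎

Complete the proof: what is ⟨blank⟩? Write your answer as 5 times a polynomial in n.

The residues treated are {0, 3, 4, 1}, so the missing case is t ≡ 2 (mod 5); write t = 5n+2.
Then (5n+2)^5 + 19(5n+2) + 20 = 3125n^5 + 6250n^4 + 5000n^3 + 2000n^2 + 495n + 90 = 5(625n^5 + 1250n^4 + 1000n^3 + 400n^2 + 99n + 18).

5(625n^5 + 1250n^4 + 1000n^3 + 400n^2 + 99n + 18)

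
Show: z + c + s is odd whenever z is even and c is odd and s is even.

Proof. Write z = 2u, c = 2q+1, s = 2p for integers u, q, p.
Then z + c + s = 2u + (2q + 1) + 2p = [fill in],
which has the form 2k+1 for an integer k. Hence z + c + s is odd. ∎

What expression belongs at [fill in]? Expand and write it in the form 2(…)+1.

2(p + q + u) + 1

Expanding: 2u + (2q + 1) + 2p = 2p + 2q + 2u + 1.
Every term except the constant is even, so this is 2(p + q + u) + 1,
and p + q + u ∈ ℤ gives the required form.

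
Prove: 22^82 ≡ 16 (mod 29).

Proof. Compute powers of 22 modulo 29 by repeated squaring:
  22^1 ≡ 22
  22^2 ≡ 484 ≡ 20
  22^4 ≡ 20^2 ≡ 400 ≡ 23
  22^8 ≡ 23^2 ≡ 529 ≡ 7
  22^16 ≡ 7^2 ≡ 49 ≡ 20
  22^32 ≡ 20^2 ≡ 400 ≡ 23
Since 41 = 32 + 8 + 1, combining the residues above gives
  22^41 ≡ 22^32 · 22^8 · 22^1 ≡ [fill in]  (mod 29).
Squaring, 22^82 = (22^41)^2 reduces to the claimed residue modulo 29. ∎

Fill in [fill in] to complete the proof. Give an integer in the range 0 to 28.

22^32 · 22^8 · 22^1 ≡ 23 · 7 · 22 = 3542.
3542 mod 29 = 4, so 22^41 ≡ 4 (mod 29).

4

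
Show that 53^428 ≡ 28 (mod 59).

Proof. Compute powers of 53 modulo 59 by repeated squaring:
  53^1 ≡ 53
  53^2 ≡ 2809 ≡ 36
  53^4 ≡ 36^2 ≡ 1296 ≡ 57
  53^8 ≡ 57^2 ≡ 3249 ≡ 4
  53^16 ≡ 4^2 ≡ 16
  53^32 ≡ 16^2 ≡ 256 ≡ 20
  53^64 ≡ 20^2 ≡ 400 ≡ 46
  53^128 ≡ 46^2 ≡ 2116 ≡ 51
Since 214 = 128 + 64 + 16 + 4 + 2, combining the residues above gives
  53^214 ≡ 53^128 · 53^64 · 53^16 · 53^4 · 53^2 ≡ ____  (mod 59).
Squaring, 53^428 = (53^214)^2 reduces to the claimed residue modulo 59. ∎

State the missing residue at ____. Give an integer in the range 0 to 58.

21

53^128 · 53^64 · 53^16 · 53^4 · 53^2 ≡ 51 · 46 · 16 · 57 · 36 = 77023872.
77023872 mod 59 = 21, so 53^214 ≡ 21 (mod 59).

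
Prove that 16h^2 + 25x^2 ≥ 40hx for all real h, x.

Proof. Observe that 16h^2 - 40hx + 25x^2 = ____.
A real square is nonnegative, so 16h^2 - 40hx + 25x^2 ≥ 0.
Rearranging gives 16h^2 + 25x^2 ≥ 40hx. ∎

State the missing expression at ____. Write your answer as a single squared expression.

(4h - 5x)^2

16h^2 - 40hx + 25x^2 is a perfect-square trinomial: the outer terms are (4h)^2 and (5x)^2, and the cross term is -2·4h·5x.
So 16h^2 - 40hx + 25x^2 = (4h - 5x)^2 ≥ 0.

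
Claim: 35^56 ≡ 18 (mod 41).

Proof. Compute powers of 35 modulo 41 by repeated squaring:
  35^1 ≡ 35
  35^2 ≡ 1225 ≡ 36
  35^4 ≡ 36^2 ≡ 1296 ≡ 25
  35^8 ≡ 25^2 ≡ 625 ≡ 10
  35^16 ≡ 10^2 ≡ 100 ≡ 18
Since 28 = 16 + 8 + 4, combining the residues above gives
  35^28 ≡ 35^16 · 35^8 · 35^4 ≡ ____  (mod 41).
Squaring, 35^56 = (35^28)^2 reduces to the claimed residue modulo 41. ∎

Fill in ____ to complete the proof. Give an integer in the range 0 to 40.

35^16 · 35^8 · 35^4 ≡ 18 · 10 · 25 = 4500.
4500 mod 41 = 31, so 35^28 ≡ 31 (mod 41).

31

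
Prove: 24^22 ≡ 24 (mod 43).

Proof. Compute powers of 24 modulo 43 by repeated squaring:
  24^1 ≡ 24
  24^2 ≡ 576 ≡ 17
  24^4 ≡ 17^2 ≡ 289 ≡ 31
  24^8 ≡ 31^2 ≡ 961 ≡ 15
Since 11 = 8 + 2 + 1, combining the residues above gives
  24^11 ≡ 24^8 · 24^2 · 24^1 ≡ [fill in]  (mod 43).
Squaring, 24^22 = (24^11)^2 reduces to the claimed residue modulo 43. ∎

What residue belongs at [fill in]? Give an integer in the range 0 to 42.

24^8 · 24^2 · 24^1 ≡ 15 · 17 · 24 = 6120.
6120 mod 43 = 14, so 24^11 ≡ 14 (mod 43).

14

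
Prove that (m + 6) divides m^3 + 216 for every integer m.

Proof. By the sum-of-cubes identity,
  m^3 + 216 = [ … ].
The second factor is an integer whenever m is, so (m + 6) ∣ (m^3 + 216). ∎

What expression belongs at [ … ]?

Polynomial division of m^3 + 216 by m + 6 leaves remainder 0 and quotient m^2 - 6m + 36.
Hence m^3 + 216 = (m + 6)(m^2 - 6m + 36).

(m + 6)(m^2 - 6m + 36)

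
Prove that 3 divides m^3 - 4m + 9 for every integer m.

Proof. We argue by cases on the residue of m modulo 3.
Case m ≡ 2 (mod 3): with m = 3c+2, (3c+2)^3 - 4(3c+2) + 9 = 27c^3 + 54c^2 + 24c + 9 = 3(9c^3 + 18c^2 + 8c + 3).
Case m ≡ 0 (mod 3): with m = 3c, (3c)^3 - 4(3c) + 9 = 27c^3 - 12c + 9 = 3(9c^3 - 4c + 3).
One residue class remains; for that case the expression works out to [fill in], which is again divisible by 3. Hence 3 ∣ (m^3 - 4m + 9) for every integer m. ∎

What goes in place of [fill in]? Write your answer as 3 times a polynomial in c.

3(9c^3 + 9c^2 - c + 2)

Only m ≡ 1 (mod 3) is unaccounted for. Put m = 3c+1:
(3c+1)^3 - 4(3c+1) + 9 expands to 27c^3 + 27c^2 - 3c + 6,
and factoring out 3 leaves 3(9c^3 + 9c^2 - c + 2).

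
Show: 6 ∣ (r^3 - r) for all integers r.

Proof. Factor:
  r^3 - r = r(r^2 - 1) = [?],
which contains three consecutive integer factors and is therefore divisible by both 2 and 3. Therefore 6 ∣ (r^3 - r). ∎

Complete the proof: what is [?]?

(r - 1)r(r + 1)

r(r^2 - 1) = r(r - 1)(r + 1) = (r - 1)r(r + 1).
These three factors are consecutive integers, so their product is divisible by 6.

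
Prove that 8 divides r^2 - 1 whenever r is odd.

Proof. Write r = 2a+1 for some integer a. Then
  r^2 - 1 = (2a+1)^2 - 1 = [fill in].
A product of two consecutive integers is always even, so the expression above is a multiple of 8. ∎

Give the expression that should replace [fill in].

(2a+1)^2 - 1 = 4a^2 + 4a + 1 - 1 = 4a^2 + 4a = 4a(a+1).
Since a and a+1 are consecutive, a(a+1) is even, and 4·(even) is a multiple of 8.

4a(a + 1)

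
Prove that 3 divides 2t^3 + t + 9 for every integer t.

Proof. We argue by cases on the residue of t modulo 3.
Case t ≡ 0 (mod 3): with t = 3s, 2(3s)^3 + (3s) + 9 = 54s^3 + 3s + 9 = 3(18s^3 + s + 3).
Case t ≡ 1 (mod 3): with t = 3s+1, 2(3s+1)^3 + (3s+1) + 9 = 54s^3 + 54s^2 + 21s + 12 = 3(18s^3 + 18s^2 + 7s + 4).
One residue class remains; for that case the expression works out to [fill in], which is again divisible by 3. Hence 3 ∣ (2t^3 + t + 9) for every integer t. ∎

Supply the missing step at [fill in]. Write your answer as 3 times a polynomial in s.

Only t ≡ 2 (mod 3) is unaccounted for. Put t = 3s+2:
2(3s+2)^3 + (3s+2) + 9 expands to 54s^3 + 108s^2 + 75s + 27,
and factoring out 3 leaves 3(18s^3 + 36s^2 + 25s + 9).

3(18s^3 + 36s^2 + 25s + 9)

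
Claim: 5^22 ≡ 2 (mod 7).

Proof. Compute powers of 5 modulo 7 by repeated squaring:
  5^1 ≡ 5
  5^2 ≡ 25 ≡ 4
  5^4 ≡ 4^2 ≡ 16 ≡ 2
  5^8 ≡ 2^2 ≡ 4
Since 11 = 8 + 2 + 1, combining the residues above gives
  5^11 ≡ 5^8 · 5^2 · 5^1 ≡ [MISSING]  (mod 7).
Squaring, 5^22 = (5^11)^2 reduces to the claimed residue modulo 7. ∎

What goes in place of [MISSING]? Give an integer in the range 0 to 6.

Multiply the listed residues: 4 · 4 · 5 = 16 → 80.
Reducing modulo 7: 80 = 11·7 + 3, so 5^11 ≡ 3.

3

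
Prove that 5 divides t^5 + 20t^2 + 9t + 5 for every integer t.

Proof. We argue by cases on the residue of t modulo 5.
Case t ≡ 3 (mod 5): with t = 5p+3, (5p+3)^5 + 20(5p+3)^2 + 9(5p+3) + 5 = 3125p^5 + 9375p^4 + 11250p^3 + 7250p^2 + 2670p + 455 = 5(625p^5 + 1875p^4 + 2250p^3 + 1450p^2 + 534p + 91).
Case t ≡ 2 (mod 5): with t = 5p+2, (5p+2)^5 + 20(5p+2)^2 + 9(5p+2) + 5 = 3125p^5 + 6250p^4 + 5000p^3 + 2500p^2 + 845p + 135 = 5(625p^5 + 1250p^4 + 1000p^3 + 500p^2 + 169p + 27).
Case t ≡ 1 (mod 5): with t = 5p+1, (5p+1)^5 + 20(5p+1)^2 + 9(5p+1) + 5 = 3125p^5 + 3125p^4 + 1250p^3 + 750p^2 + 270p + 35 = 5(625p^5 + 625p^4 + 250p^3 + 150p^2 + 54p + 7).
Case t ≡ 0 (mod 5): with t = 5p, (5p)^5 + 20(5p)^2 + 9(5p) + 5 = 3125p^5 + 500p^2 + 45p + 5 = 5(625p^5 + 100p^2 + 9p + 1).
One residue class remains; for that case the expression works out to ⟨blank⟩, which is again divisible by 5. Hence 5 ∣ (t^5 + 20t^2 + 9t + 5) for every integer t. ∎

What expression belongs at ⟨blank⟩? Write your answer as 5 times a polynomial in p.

5(625p^5 + 2500p^4 + 4000p^3 + 3300p^2 + 1449p + 277)

The residues treated are {3, 2, 1, 0}, so the missing case is t ≡ 4 (mod 5); write t = 5p+4.
Then (5p+4)^5 + 20(5p+4)^2 + 9(5p+4) + 5 = 3125p^5 + 12500p^4 + 20000p^3 + 16500p^2 + 7245p + 1385 = 5(625p^5 + 2500p^4 + 4000p^3 + 3300p^2 + 1449p + 277).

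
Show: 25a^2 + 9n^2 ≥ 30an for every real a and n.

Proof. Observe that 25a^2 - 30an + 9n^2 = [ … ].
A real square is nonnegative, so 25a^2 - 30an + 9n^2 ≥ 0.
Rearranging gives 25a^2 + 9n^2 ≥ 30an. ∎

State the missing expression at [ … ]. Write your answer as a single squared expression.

(5a - 3n)^2

The leading and trailing coefficients are 5^2 and 3^2, and 30 = 2·5·3, so the trinomial is (5a - 3n)^2.
Hence 25a^2 - 30an + 9n^2 ≥ 0.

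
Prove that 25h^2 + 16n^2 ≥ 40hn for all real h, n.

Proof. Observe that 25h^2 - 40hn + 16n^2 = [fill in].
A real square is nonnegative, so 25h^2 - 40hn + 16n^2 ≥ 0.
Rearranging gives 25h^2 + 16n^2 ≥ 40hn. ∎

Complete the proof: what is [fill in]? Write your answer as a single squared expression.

(5h - 4n)^2

The leading and trailing coefficients are 5^2 and 4^2, and 40 = 2·5·4, so the trinomial is (5h - 4n)^2.
Hence 25h^2 - 40hn + 16n^2 ≥ 0.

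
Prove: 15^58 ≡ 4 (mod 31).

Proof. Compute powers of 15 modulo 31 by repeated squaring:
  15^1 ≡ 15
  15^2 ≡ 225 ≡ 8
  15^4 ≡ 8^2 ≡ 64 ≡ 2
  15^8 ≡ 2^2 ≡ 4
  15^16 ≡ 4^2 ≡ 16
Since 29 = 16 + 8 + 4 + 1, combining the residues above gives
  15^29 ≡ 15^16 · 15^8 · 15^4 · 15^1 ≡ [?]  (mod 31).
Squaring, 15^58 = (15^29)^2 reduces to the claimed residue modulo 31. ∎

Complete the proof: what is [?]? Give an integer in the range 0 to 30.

Multiply the listed residues: 16 · 4 · 2 · 15 = 64 → 128 → 1920.
Reducing modulo 31: 1920 = 61·31 + 29, so 15^29 ≡ 29.

29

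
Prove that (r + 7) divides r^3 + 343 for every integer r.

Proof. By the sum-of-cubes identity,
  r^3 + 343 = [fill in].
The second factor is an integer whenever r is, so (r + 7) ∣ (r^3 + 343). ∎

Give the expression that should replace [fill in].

(r + 7)(r^2 - 7r + 49)

Polynomial division of r^3 + 343 by r + 7 leaves remainder 0 and quotient r^2 - 7r + 49.
Hence r^3 + 343 = (r + 7)(r^2 - 7r + 49).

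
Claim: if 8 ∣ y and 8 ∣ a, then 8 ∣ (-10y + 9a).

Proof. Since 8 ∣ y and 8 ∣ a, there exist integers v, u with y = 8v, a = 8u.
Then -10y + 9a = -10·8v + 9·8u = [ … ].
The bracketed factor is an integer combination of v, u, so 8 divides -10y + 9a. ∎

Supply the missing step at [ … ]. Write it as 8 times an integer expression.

8(9u - 10v)

Each term has a factor of 8: -10·8v + 9·8u = 8·(9u - 10v).
Since 9u - 10v is an integer, 8 ∣ (-10y + 9a).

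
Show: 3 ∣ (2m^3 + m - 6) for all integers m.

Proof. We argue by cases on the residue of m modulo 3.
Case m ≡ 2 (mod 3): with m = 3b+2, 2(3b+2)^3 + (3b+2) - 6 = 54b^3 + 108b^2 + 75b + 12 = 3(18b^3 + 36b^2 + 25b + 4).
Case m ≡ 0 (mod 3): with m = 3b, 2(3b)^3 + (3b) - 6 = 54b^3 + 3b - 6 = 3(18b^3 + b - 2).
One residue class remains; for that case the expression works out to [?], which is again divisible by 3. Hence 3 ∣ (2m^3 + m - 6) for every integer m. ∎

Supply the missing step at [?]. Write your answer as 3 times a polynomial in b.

3(18b^3 + 18b^2 + 7b - 1)

Only m ≡ 1 (mod 3) is unaccounted for. Put m = 3b+1:
2(3b+1)^3 + (3b+1) - 6 expands to 54b^3 + 54b^2 + 21b - 3,
and factoring out 3 leaves 3(18b^3 + 18b^2 + 7b - 1).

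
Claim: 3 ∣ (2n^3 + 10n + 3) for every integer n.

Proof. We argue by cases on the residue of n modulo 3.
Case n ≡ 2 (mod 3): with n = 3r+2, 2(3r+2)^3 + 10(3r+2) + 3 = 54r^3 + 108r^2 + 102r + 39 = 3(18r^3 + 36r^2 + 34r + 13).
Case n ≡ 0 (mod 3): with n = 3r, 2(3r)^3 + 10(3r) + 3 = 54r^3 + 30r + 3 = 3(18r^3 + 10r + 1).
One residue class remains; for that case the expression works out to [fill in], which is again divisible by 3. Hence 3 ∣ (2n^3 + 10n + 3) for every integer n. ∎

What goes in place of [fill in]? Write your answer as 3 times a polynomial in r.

Only n ≡ 1 (mod 3) is unaccounted for. Put n = 3r+1:
2(3r+1)^3 + 10(3r+1) + 3 expands to 54r^3 + 54r^2 + 48r + 15,
and factoring out 3 leaves 3(18r^3 + 18r^2 + 16r + 5).

3(18r^3 + 18r^2 + 16r + 5)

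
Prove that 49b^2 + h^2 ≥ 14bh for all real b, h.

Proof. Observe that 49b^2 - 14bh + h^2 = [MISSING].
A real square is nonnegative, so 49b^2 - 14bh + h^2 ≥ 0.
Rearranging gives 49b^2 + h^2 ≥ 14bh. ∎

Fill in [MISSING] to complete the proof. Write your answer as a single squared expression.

The leading and trailing coefficients are 7^2 and 1^2, and 14 = 2·7·1, so the trinomial is (7b - h)^2.
Hence 49b^2 - 14bh + h^2 ≥ 0.

(7b - h)^2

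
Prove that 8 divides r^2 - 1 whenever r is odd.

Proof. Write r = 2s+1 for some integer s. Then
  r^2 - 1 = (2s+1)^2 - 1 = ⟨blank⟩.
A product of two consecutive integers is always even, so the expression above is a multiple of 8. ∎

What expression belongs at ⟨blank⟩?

(2s+1)^2 - 1 = 4s^2 + 4s + 1 - 1 = 4s^2 + 4s = 4s(s+1).
Since s and s+1 are consecutive, s(s+1) is even, and 4·(even) is a multiple of 8.

4s(s + 1)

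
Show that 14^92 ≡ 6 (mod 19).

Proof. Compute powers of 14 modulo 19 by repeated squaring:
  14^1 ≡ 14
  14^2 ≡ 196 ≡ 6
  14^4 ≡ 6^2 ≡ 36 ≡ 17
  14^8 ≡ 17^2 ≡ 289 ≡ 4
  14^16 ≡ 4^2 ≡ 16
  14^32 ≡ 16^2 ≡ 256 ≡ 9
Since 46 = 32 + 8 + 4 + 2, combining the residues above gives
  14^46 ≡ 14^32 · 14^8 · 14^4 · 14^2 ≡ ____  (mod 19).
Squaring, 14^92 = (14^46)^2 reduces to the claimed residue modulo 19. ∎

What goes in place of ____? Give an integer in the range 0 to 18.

5

Multiply the listed residues: 9 · 4 · 17 · 6 = 36 → 612 → 3672.
Reducing modulo 19: 3672 = 193·19 + 5, so 14^46 ≡ 5.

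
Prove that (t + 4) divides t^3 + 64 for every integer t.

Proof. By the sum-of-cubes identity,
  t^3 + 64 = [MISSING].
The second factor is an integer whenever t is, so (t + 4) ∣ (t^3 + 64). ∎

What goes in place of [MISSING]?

a^3 + b^3 = (a + b)(a^2 - ab + b^2). With a = t, b = 4:
t^3 + 64 = (t + 4)(t^2 - 4t + 16).

(t + 4)(t^2 - 4t + 16)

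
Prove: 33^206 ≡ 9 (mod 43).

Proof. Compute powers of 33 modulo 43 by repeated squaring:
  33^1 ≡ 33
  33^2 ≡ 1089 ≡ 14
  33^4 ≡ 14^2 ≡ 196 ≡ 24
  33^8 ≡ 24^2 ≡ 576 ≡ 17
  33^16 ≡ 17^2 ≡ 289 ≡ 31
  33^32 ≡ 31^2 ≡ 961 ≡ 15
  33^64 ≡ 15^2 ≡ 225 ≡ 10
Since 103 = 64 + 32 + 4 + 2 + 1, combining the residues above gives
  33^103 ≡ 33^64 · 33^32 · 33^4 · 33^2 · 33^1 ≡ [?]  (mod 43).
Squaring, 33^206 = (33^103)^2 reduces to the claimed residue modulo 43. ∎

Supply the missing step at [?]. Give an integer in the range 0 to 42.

3

Multiply the listed residues: 10 · 15 · 24 · 14 · 33 = 150 → 3600 → 50400 → 1663200.
Reducing modulo 43: 1663200 = 38679·43 + 3, so 33^103 ≡ 3.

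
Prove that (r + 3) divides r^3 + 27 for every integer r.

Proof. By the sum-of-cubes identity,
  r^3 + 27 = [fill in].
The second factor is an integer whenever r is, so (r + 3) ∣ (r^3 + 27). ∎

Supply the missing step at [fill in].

a^3 + b^3 = (a + b)(a^2 - ab + b^2). With a = r, b = 3:
r^3 + 27 = (r + 3)(r^2 - 3r + 9).

(r + 3)(r^2 - 3r + 9)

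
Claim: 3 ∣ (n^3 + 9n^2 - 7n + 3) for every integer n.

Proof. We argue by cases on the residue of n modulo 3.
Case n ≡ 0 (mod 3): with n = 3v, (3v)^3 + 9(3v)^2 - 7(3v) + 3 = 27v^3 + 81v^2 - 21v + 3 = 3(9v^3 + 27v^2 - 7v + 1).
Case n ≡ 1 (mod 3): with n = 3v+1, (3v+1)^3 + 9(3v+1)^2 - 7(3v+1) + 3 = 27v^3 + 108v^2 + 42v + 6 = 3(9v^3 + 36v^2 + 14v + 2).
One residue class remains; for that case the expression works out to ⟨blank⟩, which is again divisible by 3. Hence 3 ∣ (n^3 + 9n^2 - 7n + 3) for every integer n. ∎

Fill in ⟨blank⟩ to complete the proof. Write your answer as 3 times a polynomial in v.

3(9v^3 + 45v^2 + 41v + 11)

Only n ≡ 2 (mod 3) is unaccounted for. Put n = 3v+2:
(3v+2)^3 + 9(3v+2)^2 - 7(3v+2) + 3 expands to 27v^3 + 135v^2 + 123v + 33,
and factoring out 3 leaves 3(9v^3 + 45v^2 + 41v + 11).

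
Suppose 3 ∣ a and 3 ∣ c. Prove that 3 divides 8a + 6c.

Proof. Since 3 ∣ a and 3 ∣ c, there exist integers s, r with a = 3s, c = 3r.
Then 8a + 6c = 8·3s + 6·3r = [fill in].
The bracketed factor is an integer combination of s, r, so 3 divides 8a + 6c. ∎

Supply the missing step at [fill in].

3(6r + 8s)

Pull the common 3 out of every term: 8·3s + 6·3r = 3(6r + 8s).
6r + 8s is an integer, which exhibits the divisibility.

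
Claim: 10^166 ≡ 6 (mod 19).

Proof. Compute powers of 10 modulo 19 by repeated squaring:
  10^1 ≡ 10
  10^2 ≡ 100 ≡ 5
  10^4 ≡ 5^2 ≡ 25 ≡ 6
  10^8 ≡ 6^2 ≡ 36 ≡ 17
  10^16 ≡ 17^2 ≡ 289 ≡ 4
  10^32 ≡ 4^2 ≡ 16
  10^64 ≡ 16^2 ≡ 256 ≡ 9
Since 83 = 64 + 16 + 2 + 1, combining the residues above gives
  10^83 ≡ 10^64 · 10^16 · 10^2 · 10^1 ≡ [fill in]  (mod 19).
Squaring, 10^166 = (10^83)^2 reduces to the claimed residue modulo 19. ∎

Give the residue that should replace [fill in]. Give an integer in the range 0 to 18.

14

Multiply the listed residues: 9 · 4 · 5 · 10 = 36 → 180 → 1800.
Reducing modulo 19: 1800 = 94·19 + 14, so 10^83 ≡ 14.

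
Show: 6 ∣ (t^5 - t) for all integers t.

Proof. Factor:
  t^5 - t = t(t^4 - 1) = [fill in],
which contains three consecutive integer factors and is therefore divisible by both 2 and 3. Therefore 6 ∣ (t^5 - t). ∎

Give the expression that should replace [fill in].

(t - 1)t(t + 1)(t^2 + 1)

t^4 - 1 = (t^2 - 1)(t^2 + 1), and t^2 - 1 = (t-1)(t+1).
So t(t^4 - 1) = (t - 1)t(t + 1)(t^2 + 1).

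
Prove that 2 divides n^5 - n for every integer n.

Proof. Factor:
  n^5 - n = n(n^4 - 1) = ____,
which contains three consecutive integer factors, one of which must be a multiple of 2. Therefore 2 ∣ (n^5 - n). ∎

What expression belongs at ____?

(n - 1)n(n + 1)(n^2 + 1)

n^4 - 1 = (n^2 - 1)(n^2 + 1), and n^2 - 1 = (n-1)(n+1).
So n(n^4 - 1) = (n - 1)n(n + 1)(n^2 + 1).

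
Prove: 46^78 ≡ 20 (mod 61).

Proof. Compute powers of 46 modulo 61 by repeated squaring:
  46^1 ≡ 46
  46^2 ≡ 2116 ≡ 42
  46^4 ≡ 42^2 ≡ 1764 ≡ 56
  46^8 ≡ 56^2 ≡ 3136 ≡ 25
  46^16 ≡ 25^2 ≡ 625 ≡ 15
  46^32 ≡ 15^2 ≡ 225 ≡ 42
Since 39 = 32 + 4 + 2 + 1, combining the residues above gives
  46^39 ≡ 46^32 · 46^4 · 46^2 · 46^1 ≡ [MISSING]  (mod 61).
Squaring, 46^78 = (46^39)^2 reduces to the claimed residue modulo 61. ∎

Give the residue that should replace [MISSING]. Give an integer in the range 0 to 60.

46^32 · 46^4 · 46^2 · 46^1 ≡ 42 · 56 · 42 · 46 = 4544064.
4544064 mod 61 = 52, so 46^39 ≡ 52 (mod 61).

52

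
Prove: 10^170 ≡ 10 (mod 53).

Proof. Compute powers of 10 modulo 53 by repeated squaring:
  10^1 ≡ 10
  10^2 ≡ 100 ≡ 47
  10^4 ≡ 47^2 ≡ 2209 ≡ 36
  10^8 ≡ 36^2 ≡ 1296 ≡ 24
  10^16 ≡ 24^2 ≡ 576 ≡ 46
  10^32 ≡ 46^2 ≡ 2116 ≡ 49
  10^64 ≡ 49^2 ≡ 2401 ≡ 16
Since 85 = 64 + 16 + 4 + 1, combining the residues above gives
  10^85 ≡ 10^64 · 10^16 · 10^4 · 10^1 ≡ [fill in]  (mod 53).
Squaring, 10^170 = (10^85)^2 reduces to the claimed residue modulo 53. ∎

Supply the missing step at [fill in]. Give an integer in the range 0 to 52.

13

10^64 · 10^16 · 10^4 · 10^1 ≡ 16 · 46 · 36 · 10 = 264960.
264960 mod 53 = 13, so 10^85 ≡ 13 (mod 53).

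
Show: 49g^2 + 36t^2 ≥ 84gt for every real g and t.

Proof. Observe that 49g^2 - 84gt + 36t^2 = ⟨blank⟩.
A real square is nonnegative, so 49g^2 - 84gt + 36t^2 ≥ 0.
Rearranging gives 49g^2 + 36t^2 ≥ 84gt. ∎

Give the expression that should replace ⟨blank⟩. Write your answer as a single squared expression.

The leading and trailing coefficients are 7^2 and 6^2, and 84 = 2·7·6, so the trinomial is (7g - 6t)^2.
Hence 49g^2 - 84gt + 36t^2 ≥ 0.

(7g - 6t)^2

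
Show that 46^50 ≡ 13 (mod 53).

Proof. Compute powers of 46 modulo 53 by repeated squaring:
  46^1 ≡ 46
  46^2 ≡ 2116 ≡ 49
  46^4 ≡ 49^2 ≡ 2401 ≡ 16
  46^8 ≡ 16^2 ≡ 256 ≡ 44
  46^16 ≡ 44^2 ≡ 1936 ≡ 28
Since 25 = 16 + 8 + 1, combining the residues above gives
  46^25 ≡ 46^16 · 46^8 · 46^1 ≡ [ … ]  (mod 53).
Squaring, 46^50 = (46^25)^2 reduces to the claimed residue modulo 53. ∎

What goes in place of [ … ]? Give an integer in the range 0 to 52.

Multiply the listed residues: 28 · 44 · 46 = 1232 → 56672.
Reducing modulo 53: 56672 = 1069·53 + 15, so 46^25 ≡ 15.

15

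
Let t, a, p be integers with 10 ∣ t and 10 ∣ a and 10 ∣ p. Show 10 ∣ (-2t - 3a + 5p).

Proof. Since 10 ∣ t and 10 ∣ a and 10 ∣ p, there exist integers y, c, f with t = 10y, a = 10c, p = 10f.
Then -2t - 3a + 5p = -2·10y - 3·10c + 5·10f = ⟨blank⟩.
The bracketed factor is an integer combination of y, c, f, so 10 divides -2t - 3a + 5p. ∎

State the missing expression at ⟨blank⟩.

10(-3c + 5f - 2y)

Each term has a factor of 10: -2·10y - 3·10c + 5·10f = 10·(-3c + 5f - 2y).
Since -3c + 5f - 2y is an integer, 10 ∣ (-2t - 3a + 5p).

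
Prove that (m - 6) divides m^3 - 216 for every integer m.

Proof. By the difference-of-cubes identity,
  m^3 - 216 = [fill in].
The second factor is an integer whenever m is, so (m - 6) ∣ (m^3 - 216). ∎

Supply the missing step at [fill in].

a^3 - b^3 = (a - b)(a^2 + ab + b^2). With a = m, b = 6:
m^3 - 216 = (m - 6)(m^2 + 6m + 36).

(m - 6)(m^2 + 6m + 36)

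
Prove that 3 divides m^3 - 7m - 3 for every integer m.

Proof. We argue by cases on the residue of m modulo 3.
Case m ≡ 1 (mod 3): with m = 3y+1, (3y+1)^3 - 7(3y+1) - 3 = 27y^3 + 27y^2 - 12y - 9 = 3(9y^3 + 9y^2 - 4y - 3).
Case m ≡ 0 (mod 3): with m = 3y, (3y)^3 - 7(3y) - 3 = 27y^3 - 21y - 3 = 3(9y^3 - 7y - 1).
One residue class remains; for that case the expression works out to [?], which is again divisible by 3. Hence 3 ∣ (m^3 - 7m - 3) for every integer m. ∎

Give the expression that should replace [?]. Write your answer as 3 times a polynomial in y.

3(9y^3 + 18y^2 + 5y - 3)

Only m ≡ 2 (mod 3) is unaccounted for. Put m = 3y+2:
(3y+2)^3 - 7(3y+2) - 3 expands to 27y^3 + 54y^2 + 15y - 9,
and factoring out 3 leaves 3(9y^3 + 18y^2 + 5y - 3).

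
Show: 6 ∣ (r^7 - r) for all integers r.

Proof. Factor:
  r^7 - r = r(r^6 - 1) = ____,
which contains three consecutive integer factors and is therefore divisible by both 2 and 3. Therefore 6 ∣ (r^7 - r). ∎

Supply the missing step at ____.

r^6 - 1 = (r^2 - 1)(r^4 + r^2 + 1), and r^2 - 1 = (r-1)(r+1).
So r(r^6 - 1) = (r - 1)r(r + 1)(r^4 + r^2 + 1).

(r - 1)r(r + 1)(r^4 + r^2 + 1)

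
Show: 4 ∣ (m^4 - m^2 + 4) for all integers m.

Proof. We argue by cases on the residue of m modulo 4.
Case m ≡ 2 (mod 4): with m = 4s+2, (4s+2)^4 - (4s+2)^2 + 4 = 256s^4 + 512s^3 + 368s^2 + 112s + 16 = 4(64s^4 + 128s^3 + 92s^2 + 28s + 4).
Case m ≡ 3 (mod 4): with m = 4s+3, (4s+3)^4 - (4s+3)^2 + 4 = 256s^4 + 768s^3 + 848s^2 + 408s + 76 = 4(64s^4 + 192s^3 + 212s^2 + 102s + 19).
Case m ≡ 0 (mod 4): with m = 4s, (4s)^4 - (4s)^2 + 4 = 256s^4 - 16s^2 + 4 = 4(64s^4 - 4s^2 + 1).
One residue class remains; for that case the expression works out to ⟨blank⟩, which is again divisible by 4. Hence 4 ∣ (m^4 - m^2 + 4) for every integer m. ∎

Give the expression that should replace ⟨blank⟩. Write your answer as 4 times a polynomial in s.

4(64s^4 + 64s^3 + 20s^2 + 2s + 1)

Only m ≡ 1 (mod 4) is unaccounted for. Put m = 4s+1:
(4s+1)^4 - (4s+1)^2 + 4 expands to 256s^4 + 256s^3 + 80s^2 + 8s + 4,
and factoring out 4 leaves 4(64s^4 + 64s^3 + 20s^2 + 2s + 1).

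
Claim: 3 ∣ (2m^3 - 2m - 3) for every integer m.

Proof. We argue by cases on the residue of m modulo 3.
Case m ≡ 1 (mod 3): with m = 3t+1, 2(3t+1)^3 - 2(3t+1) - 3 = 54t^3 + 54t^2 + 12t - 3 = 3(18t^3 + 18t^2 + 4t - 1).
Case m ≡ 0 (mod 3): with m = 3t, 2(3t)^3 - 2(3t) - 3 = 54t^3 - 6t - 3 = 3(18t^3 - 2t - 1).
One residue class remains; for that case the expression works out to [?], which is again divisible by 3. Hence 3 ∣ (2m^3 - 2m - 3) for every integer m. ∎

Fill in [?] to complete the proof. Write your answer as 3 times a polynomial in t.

3(18t^3 + 36t^2 + 22t + 3)

The residues treated are {1, 0}, so the missing case is m ≡ 2 (mod 3); write m = 3t+2.
Then 2(3t+2)^3 - 2(3t+2) - 3 = 54t^3 + 108t^2 + 66t + 9 = 3(18t^3 + 36t^2 + 22t + 3).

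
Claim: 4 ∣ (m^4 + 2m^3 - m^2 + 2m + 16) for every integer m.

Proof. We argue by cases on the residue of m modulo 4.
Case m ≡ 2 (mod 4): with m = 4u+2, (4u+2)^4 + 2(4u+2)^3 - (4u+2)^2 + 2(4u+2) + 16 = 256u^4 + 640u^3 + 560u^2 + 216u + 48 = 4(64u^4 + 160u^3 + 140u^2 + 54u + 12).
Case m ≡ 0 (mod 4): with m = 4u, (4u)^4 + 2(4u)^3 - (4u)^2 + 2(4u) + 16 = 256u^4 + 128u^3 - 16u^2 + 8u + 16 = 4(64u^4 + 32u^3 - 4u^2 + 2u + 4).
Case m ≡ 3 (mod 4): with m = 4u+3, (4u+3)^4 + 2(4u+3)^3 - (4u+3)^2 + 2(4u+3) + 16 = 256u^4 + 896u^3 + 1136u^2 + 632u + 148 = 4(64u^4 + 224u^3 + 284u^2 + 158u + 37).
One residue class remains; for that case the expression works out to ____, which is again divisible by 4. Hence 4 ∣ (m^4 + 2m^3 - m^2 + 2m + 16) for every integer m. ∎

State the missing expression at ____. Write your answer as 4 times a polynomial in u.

The residues treated are {2, 0, 3}, so the missing case is m ≡ 1 (mod 4); write m = 4u+1.
Then (4u+1)^4 + 2(4u+1)^3 - (4u+1)^2 + 2(4u+1) + 16 = 256u^4 + 384u^3 + 176u^2 + 40u + 20 = 4(64u^4 + 96u^3 + 44u^2 + 10u + 5).

4(64u^4 + 96u^3 + 44u^2 + 10u + 5)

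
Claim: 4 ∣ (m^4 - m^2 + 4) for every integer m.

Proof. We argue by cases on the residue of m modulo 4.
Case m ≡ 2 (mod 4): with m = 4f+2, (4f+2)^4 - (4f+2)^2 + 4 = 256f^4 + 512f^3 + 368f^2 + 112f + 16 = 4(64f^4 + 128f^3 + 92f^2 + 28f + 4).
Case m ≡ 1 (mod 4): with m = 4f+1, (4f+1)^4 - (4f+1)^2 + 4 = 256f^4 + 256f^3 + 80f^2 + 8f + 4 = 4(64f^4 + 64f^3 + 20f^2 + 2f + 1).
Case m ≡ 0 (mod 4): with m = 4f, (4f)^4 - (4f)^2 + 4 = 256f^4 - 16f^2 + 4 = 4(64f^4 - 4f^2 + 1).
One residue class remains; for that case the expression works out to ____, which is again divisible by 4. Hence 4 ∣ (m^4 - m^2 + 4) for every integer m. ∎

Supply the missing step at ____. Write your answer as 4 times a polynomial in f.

The residues treated are {2, 1, 0}, so the missing case is m ≡ 3 (mod 4); write m = 4f+3.
Then (4f+3)^4 - (4f+3)^2 + 4 = 256f^4 + 768f^3 + 848f^2 + 408f + 76 = 4(64f^4 + 192f^3 + 212f^2 + 102f + 19).

4(64f^4 + 192f^3 + 212f^2 + 102f + 19)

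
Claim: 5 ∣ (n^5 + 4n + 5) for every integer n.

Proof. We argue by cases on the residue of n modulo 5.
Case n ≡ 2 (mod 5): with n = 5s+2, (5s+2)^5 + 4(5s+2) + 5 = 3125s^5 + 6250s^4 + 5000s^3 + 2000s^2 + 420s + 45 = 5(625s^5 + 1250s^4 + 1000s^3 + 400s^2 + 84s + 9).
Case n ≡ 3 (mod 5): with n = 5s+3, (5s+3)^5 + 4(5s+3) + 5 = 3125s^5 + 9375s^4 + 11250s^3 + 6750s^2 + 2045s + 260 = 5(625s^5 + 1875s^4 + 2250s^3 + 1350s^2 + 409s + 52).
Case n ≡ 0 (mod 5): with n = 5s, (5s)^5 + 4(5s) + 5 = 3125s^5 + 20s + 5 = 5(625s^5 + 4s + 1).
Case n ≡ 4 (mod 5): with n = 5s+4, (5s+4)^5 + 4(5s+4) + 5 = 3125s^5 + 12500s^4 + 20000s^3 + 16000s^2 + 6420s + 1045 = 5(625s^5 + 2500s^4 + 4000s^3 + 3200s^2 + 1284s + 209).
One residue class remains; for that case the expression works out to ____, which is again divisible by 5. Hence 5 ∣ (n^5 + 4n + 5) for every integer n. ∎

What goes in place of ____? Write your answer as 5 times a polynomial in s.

Only n ≡ 1 (mod 5) is unaccounted for. Put n = 5s+1:
(5s+1)^5 + 4(5s+1) + 5 expands to 3125s^5 + 3125s^4 + 1250s^3 + 250s^2 + 45s + 10,
and factoring out 5 leaves 5(625s^5 + 625s^4 + 250s^3 + 50s^2 + 9s + 2).

5(625s^5 + 625s^4 + 250s^3 + 50s^2 + 9s + 2)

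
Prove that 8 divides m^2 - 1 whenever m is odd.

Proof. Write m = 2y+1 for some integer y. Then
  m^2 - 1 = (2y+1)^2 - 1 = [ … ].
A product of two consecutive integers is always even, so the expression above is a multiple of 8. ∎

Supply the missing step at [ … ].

(2y+1)^2 - 1 = 4y^2 + 4y + 1 - 1 = 4y^2 + 4y = 4y(y+1).
Since y and y+1 are consecutive, y(y+1) is even, and 4·(even) is a multiple of 8.

4y(y + 1)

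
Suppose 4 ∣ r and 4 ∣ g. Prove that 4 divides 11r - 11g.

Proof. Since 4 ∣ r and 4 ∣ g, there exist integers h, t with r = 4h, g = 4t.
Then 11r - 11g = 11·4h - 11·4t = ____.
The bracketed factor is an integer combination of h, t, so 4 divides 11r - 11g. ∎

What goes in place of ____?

Each term has a factor of 4: 11·4h - 11·4t = 4·(11h - 11t).
Since 11h - 11t is an integer, 4 ∣ (11r - 11g).

4(11h - 11t)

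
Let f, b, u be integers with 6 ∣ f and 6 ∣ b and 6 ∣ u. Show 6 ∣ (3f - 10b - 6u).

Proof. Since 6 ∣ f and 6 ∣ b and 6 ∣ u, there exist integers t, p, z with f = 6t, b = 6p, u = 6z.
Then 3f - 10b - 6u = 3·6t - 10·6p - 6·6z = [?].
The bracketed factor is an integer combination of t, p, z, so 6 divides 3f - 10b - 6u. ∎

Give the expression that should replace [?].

6(-10p + 3t - 6z)

Each term has a factor of 6: 3·6t - 10·6p - 6·6z = 6·(-10p + 3t - 6z).
Since -10p + 3t - 6z is an integer, 6 ∣ (3f - 10b - 6u).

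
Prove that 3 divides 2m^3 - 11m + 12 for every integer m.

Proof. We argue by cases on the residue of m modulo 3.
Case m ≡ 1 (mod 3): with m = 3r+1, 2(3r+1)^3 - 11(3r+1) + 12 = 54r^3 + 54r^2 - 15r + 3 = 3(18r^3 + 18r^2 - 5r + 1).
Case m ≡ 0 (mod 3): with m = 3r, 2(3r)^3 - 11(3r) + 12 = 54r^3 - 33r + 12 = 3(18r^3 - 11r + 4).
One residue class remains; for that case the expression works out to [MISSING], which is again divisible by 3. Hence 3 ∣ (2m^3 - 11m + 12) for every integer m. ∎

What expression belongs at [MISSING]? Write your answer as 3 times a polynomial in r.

3(18r^3 + 36r^2 + 13r + 2)

Only m ≡ 2 (mod 3) is unaccounted for. Put m = 3r+2:
2(3r+2)^3 - 11(3r+2) + 12 expands to 54r^3 + 108r^2 + 39r + 6,
and factoring out 3 leaves 3(18r^3 + 36r^2 + 13r + 2).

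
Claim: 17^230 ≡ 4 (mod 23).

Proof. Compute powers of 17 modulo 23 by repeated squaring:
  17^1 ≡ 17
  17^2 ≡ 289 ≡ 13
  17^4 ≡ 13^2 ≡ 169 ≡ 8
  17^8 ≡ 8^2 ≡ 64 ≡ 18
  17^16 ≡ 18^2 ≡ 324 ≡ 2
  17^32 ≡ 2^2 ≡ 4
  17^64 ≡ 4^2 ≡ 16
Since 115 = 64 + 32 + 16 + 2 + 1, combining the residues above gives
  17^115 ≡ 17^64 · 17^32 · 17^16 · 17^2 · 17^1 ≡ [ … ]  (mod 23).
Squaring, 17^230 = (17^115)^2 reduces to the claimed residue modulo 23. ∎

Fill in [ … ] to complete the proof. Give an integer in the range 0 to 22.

21

17^64 · 17^32 · 17^16 · 17^2 · 17^1 ≡ 16 · 4 · 2 · 13 · 17 = 28288.
28288 mod 23 = 21, so 17^115 ≡ 21 (mod 23).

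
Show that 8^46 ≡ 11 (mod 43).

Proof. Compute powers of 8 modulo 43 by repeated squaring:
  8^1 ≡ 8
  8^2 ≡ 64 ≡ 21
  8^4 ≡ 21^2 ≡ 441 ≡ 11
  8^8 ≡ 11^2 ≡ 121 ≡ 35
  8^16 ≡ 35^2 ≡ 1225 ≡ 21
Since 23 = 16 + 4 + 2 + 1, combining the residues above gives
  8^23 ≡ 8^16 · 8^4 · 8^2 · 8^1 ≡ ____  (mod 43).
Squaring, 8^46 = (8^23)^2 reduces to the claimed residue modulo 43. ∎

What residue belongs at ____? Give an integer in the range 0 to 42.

22

8^16 · 8^4 · 8^2 · 8^1 ≡ 21 · 11 · 21 · 8 = 38808.
38808 mod 43 = 22, so 8^23 ≡ 22 (mod 43).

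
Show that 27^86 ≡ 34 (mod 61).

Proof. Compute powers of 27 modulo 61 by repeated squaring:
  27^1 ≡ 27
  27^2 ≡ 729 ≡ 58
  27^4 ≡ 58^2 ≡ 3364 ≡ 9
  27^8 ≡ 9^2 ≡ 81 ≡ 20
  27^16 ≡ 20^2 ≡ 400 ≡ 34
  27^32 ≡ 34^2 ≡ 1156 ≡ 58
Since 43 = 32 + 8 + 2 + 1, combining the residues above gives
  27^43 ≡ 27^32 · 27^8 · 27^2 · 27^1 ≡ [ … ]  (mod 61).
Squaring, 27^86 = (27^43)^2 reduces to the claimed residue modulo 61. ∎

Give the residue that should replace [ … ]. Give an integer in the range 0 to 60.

Multiply the listed residues: 58 · 20 · 58 · 27 = 1160 → 67280 → 1816560.
Reducing modulo 61: 1816560 = 29779·61 + 41, so 27^43 ≡ 41.

41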